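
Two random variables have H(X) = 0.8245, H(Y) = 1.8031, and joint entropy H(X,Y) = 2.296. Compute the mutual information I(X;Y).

I(X;Y) = H(X) + H(Y) - H(X,Y)
I(X;Y) = 0.8245 + 1.8031 - 2.296 = 0.3316 bits


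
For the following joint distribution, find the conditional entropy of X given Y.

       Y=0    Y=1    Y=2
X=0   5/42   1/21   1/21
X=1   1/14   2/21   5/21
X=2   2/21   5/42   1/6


H(X|Y) = Σ_y p(y) H(X|Y=y)
  p(Y=0) = 2/7, H(X|Y=0) = 1.5546
  p(Y=1) = 11/42, H(X|Y=1) = 1.4949
  p(Y=2) = 19/42, H(X|Y=2) = 1.3600
H(X|Y) = 0.2857×1.5546 + 0.2619×1.4949 + 0.4524×1.3600 = 1.4509 bits


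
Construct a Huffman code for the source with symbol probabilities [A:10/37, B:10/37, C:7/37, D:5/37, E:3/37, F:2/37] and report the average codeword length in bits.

Huffman tree construction:
Combine smallest probabilities repeatedly
Resulting codes:
  A: 01 (length 2)
  B: 10 (length 2)
  C: 00 (length 2)
  D: 110 (length 3)
  E: 1111 (length 4)
  F: 1110 (length 4)
Average length = Σ p(s) × length(s) = 2.4054 bits


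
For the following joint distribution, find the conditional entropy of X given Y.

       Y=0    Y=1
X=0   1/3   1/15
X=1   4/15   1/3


H(X|Y) = Σ_y p(y) H(X|Y=y)
  p(Y=0) = 3/5, H(X|Y=0) = 0.9911
  p(Y=1) = 2/5, H(X|Y=1) = 0.6500
H(X|Y) = 0.6000×0.9911 + 0.4000×0.6500 = 0.8547 bits


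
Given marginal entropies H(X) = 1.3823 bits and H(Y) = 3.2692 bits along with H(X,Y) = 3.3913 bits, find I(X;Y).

I(X;Y) = H(X) + H(Y) - H(X,Y)
I(X;Y) = 1.3823 + 3.2692 - 3.3913 = 1.2602 bits


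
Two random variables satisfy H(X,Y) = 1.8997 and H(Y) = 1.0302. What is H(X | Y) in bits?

Chain rule: H(X,Y) = H(X|Y) + H(Y)
H(X|Y) = H(X,Y) - H(Y) = 1.8997 - 1.0302 = 0.8695 bits


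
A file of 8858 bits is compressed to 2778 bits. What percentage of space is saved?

Space savings = (1 - Compressed/Original) × 100%
= (1 - 2778/8858) × 100%
= 68.64%


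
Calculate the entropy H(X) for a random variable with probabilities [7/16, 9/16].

H(X) = -Σ p(x) log₂ p(x)
  -7/16 × log₂(7/16) = 0.5218
  -9/16 × log₂(9/16) = 0.4669
H(X) = 0.9887 bits


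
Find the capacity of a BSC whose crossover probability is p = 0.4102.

For BSC with error probability p:
C = 1 - H(p) where H(p) is binary entropy
H(0.4102) = -0.4102 × log₂(0.4102) - 0.5898 × log₂(0.5898)
H(p) = 0.9766
C = 1 - 0.9766 = 0.0234 bits/use


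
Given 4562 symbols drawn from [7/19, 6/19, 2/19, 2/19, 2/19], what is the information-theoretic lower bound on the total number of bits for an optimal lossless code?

Entropy H = 2.0815 bits/symbol
Minimum bits = H × n = 2.0815 × 4562
= 9496.01 bits


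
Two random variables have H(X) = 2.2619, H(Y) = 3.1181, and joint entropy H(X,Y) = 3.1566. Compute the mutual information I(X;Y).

I(X;Y) = H(X) + H(Y) - H(X,Y)
I(X;Y) = 2.2619 + 3.1181 - 3.1566 = 2.2234 bits


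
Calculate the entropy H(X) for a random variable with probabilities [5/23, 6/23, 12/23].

H(X) = -Σ p(x) log₂ p(x)
  -5/23 × log₂(5/23) = 0.4786
  -6/23 × log₂(6/23) = 0.5057
  -12/23 × log₂(12/23) = 0.4897
H(X) = 1.4740 bits


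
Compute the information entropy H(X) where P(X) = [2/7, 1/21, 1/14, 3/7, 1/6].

H(X) = -Σ p(x) log₂ p(x)
  -2/7 × log₂(2/7) = 0.5164
  -1/21 × log₂(1/21) = 0.2092
  -1/14 × log₂(1/14) = 0.2720
  -3/7 × log₂(3/7) = 0.5239
  -1/6 × log₂(1/6) = 0.4308
H(X) = 1.9522 bits


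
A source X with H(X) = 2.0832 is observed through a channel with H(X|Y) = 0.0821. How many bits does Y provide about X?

I(X;Y) = H(X) - H(X|Y)
I(X;Y) = 2.0832 - 0.0821 = 2.0011 bits


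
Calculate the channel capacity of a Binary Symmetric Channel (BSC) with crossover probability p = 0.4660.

For BSC with error probability p:
C = 1 - H(p) where H(p) is binary entropy
H(0.4660) = -0.4660 × log₂(0.4660) - 0.5340 × log₂(0.5340)
H(p) = 0.9967
C = 1 - 0.9967 = 0.0033 bits/use


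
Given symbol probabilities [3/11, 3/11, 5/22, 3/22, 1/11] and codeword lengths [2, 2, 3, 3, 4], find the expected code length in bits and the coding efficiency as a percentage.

Average length L = Σ p_i × l_i = 2.5455 bits
Entropy H = 2.2147 bits
Efficiency η = H/L × 100% = 87.01%


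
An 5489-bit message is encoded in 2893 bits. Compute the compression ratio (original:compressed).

Compression ratio = Original / Compressed
= 5489 / 2893 = 1.90:1


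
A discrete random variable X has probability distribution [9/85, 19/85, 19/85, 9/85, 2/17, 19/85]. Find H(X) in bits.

H(X) = -Σ p(x) log₂ p(x)
  -9/85 × log₂(9/85) = 0.3430
  -19/85 × log₂(19/85) = 0.4832
  -19/85 × log₂(19/85) = 0.4832
  -9/85 × log₂(9/85) = 0.3430
  -2/17 × log₂(2/17) = 0.3632
  -19/85 × log₂(19/85) = 0.4832
H(X) = 2.4987 bits


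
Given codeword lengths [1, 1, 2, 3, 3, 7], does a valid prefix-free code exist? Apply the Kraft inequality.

Kraft inequality: Σ 2^(-l_i) ≤ 1 for prefix-free code
Calculating: 2^(-1) + 2^(-1) + 2^(-2) + 2^(-3) + 2^(-3) + 2^(-7)
= 0.5 + 0.5 + 0.25 + 0.125 + 0.125 + 0.0078125
= 1.5078
Since 1.5078 > 1, prefix-free code does not exist


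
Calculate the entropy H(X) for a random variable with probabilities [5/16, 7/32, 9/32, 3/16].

H(X) = -Σ p(x) log₂ p(x)
  -5/16 × log₂(5/16) = 0.5244
  -7/32 × log₂(7/32) = 0.4796
  -9/32 × log₂(9/32) = 0.5147
  -3/16 × log₂(3/16) = 0.4528
H(X) = 1.9716 bits


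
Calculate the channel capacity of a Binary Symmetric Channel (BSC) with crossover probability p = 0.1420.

For BSC with error probability p:
C = 1 - H(p) where H(p) is binary entropy
H(0.1420) = -0.1420 × log₂(0.1420) - 0.8580 × log₂(0.8580)
H(p) = 0.5895
C = 1 - 0.5895 = 0.4105 bits/use


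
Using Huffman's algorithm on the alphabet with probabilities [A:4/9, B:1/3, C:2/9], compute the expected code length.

Huffman tree construction:
Combine smallest probabilities repeatedly
Resulting codes:
  A: 0 (length 1)
  B: 11 (length 2)
  C: 10 (length 2)
Average length = Σ p(s) × length(s) = 1.5556 bits


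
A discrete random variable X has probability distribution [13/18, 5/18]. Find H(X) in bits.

H(X) = -Σ p(x) log₂ p(x)
  -13/18 × log₂(13/18) = 0.3391
  -5/18 × log₂(5/18) = 0.5133
H(X) = 0.8524 bits


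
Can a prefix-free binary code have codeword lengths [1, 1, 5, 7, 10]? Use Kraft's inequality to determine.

Kraft inequality: Σ 2^(-l_i) ≤ 1 for prefix-free code
Calculating: 2^(-1) + 2^(-1) + 2^(-5) + 2^(-7) + 2^(-10)
= 0.5 + 0.5 + 0.03125 + 0.0078125 + 0.0009765625
= 1.0400
Since 1.0400 > 1, prefix-free code does not exist


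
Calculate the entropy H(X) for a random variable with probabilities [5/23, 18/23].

H(X) = -Σ p(x) log₂ p(x)
  -5/23 × log₂(5/23) = 0.4786
  -18/23 × log₂(18/23) = 0.2768
H(X) = 0.7554 bits


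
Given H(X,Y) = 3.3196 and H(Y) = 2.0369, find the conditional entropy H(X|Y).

Chain rule: H(X,Y) = H(X|Y) + H(Y)
H(X|Y) = H(X,Y) - H(Y) = 3.3196 - 2.0369 = 1.2827 bits


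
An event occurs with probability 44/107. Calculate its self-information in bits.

Information content I(x) = -log₂(p(x))
I = -log₂(44/107) = -log₂(0.4112)
I = 1.2820 bits


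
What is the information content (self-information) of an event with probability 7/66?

Information content I(x) = -log₂(p(x))
I = -log₂(7/66) = -log₂(0.1061)
I = 3.2370 bits


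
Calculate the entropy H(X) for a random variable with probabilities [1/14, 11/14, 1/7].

H(X) = -Σ p(x) log₂ p(x)
  -1/14 × log₂(1/14) = 0.2720
  -11/14 × log₂(11/14) = 0.2734
  -1/7 × log₂(1/7) = 0.4011
H(X) = 0.9464 bits


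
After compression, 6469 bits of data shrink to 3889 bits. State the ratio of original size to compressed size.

Compression ratio = Original / Compressed
= 6469 / 3889 = 1.66:1


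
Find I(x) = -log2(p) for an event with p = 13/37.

Information content I(x) = -log₂(p(x))
I = -log₂(13/37) = -log₂(0.3514)
I = 1.5090 bits


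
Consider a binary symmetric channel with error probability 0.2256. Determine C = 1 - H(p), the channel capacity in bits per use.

For BSC with error probability p:
C = 1 - H(p) where H(p) is binary entropy
H(0.2256) = -0.2256 × log₂(0.2256) - 0.7744 × log₂(0.7744)
H(p) = 0.7703
C = 1 - 0.7703 = 0.2297 bits/use


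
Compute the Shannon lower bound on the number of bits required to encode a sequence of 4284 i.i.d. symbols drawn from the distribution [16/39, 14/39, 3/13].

Entropy H = 1.5461 bits/symbol
Minimum bits = H × n = 1.5461 × 4284
= 6623.55 bits


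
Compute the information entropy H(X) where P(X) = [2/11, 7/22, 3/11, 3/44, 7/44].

H(X) = -Σ p(x) log₂ p(x)
  -2/11 × log₂(2/11) = 0.4472
  -7/22 × log₂(7/22) = 0.5257
  -3/11 × log₂(3/11) = 0.5112
  -3/44 × log₂(3/44) = 0.2642
  -7/44 × log₂(7/44) = 0.4219
H(X) = 2.1701 bits


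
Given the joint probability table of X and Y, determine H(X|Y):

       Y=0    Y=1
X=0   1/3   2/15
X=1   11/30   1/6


H(X|Y) = Σ_y p(y) H(X|Y=y)
  p(Y=0) = 7/10, H(X|Y=0) = 0.9984
  p(Y=1) = 3/10, H(X|Y=1) = 0.9911
H(X|Y) = 0.7000×0.9984 + 0.3000×0.9911 = 0.9962 bits


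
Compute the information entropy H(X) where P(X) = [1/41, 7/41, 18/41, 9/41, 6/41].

H(X) = -Σ p(x) log₂ p(x)
  -1/41 × log₂(1/41) = 0.1307
  -7/41 × log₂(7/41) = 0.4354
  -18/41 × log₂(18/41) = 0.5214
  -9/41 × log₂(9/41) = 0.4802
  -6/41 × log₂(6/41) = 0.4057
H(X) = 1.9734 bits


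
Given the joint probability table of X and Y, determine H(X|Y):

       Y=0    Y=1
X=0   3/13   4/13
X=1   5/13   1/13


H(X|Y) = Σ_y p(y) H(X|Y=y)
  p(Y=0) = 8/13, H(X|Y=0) = 0.9544
  p(Y=1) = 5/13, H(X|Y=1) = 0.7219
H(X|Y) = 0.6154×0.9544 + 0.3846×0.7219 = 0.8650 bits


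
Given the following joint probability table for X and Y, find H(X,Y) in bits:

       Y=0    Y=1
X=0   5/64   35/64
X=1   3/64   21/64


H(X,Y) = -Σ p(x,y) log₂ p(x,y)
  p(0,0)=5/64: -0.0781 × log₂(0.0781) = 0.2873
  p(0,1)=35/64: -0.5469 × log₂(0.5469) = 0.4762
  p(1,0)=3/64: -0.0469 × log₂(0.0469) = 0.2070
  p(1,1)=21/64: -0.3281 × log₂(0.3281) = 0.5275
H(X,Y) = 1.4980 bits


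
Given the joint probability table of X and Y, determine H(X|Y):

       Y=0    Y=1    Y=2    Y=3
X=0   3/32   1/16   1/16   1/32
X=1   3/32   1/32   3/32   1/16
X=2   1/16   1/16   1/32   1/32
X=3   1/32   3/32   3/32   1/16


H(X|Y) = Σ_y p(y) H(X|Y=y)
  p(Y=0) = 9/32, H(X|Y=0) = 1.8911
  p(Y=1) = 1/4, H(X|Y=1) = 1.9056
  p(Y=2) = 9/32, H(X|Y=2) = 1.8911
  p(Y=3) = 3/16, H(X|Y=3) = 1.9183
H(X|Y) = 0.2812×1.8911 + 0.2500×1.9056 + 0.2812×1.8911 + 0.1875×1.9183 = 1.8998 bits


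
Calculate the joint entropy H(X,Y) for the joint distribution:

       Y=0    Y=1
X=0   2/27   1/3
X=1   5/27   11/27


H(X,Y) = -Σ p(x,y) log₂ p(x,y)
  p(0,0)=2/27: -0.0741 × log₂(0.0741) = 0.2781
  p(0,1)=1/3: -0.3333 × log₂(0.3333) = 0.5283
  p(1,0)=5/27: -0.1852 × log₂(0.1852) = 0.4505
  p(1,1)=11/27: -0.4074 × log₂(0.4074) = 0.5278
H(X,Y) = 1.7848 bits


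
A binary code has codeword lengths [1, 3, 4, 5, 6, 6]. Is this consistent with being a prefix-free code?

Kraft inequality: Σ 2^(-l_i) ≤ 1 for prefix-free code
Calculating: 2^(-1) + 2^(-3) + 2^(-4) + 2^(-5) + 2^(-6) + 2^(-6)
= 0.5 + 0.125 + 0.0625 + 0.03125 + 0.015625 + 0.015625
= 0.7500
Since 0.7500 ≤ 1, prefix-free code exists


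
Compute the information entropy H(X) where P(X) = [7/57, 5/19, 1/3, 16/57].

H(X) = -Σ p(x) log₂ p(x)
  -7/57 × log₂(7/57) = 0.3716
  -5/19 × log₂(5/19) = 0.5068
  -1/3 × log₂(1/3) = 0.5283
  -16/57 × log₂(16/57) = 0.5145
H(X) = 1.9212 bits


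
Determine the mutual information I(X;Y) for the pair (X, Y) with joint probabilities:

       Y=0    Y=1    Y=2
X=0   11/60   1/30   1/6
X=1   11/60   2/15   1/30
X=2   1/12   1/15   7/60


H(X) = 1.5689, H(Y) = 1.5336, H(X,Y) = 2.9638
I(X;Y) = H(X) + H(Y) - H(X,Y) = 0.1388 bits


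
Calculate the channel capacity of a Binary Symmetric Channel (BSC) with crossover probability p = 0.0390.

For BSC with error probability p:
C = 1 - H(p) where H(p) is binary entropy
H(0.0390) = -0.0390 × log₂(0.0390) - 0.9610 × log₂(0.9610)
H(p) = 0.2377
C = 1 - 0.2377 = 0.7623 bits/use


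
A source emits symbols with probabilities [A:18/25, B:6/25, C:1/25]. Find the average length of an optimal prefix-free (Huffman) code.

Huffman tree construction:
Combine smallest probabilities repeatedly
Resulting codes:
  A: 1 (length 1)
  B: 01 (length 2)
  C: 00 (length 2)
Average length = Σ p(s) × length(s) = 1.2800 bits


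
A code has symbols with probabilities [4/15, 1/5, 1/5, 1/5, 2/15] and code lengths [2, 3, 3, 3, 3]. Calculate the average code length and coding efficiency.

Average length L = Σ p_i × l_i = 2.7333 bits
Entropy H = 2.2892 bits
Efficiency η = H/L × 100% = 83.75%


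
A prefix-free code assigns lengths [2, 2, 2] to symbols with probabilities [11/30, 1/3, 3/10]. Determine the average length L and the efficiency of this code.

Average length L = Σ p_i × l_i = 2.0000 bits
Entropy H = 1.5801 bits
Efficiency η = H/L × 100% = 79.01%


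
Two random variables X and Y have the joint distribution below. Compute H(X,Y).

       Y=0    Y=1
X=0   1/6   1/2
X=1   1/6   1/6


H(X,Y) = -Σ p(x,y) log₂ p(x,y)
  p(0,0)=1/6: -0.1667 × log₂(0.1667) = 0.4308
  p(0,1)=1/2: -0.5000 × log₂(0.5000) = 0.5000
  p(1,0)=1/6: -0.1667 × log₂(0.1667) = 0.4308
  p(1,1)=1/6: -0.1667 × log₂(0.1667) = 0.4308
H(X,Y) = 1.7925 bits


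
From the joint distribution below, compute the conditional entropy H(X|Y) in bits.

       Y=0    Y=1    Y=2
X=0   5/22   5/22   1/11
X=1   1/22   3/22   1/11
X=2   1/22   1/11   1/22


H(X|Y) = Σ_y p(y) H(X|Y=y)
  p(Y=0) = 7/22, H(X|Y=0) = 1.1488
  p(Y=1) = 5/11, H(X|Y=1) = 1.4855
  p(Y=2) = 5/22, H(X|Y=2) = 1.5219
H(X|Y) = 0.3182×1.1488 + 0.4545×1.4855 + 0.2273×1.5219 = 1.3866 bits


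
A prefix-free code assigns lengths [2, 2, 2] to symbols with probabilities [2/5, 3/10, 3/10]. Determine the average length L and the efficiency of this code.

Average length L = Σ p_i × l_i = 2.0000 bits
Entropy H = 1.5710 bits
Efficiency η = H/L × 100% = 78.55%


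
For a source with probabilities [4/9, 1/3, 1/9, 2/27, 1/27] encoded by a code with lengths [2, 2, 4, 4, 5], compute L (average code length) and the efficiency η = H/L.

Average length L = Σ p_i × l_i = 2.4815 bits
Entropy H = 1.8547 bits
Efficiency η = H/L × 100% = 74.74%


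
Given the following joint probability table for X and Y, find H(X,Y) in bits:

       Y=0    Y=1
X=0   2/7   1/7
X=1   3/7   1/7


H(X,Y) = -Σ p(x,y) log₂ p(x,y)
  p(0,0)=2/7: -0.2857 × log₂(0.2857) = 0.5164
  p(0,1)=1/7: -0.1429 × log₂(0.1429) = 0.4011
  p(1,0)=3/7: -0.4286 × log₂(0.4286) = 0.5239
  p(1,1)=1/7: -0.1429 × log₂(0.1429) = 0.4011
H(X,Y) = 1.8424 bits


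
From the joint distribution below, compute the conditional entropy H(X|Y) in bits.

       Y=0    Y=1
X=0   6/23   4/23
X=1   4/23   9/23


H(X|Y) = Σ_y p(y) H(X|Y=y)
  p(Y=0) = 10/23, H(X|Y=0) = 0.9710
  p(Y=1) = 13/23, H(X|Y=1) = 0.8905
H(X|Y) = 0.4348×0.9710 + 0.5652×0.8905 = 0.9255 bits


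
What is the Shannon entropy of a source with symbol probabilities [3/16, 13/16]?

H(X) = -Σ p(x) log₂ p(x)
  -3/16 × log₂(3/16) = 0.4528
  -13/16 × log₂(13/16) = 0.2434
H(X) = 0.6962 bits


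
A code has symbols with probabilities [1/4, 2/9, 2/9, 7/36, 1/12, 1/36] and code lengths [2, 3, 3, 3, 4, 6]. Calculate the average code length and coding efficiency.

Average length L = Σ p_i × l_i = 2.9167 bits
Entropy H = 2.3662 bits
Efficiency η = H/L × 100% = 81.13%


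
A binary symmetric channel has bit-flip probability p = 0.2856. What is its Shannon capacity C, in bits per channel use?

For BSC with error probability p:
C = 1 - H(p) where H(p) is binary entropy
H(0.2856) = -0.2856 × log₂(0.2856) - 0.7144 × log₂(0.7144)
H(p) = 0.8630
C = 1 - 0.8630 = 0.1370 bits/use


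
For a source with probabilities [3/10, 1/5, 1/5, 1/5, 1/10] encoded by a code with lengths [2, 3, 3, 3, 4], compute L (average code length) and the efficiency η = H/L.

Average length L = Σ p_i × l_i = 2.8000 bits
Entropy H = 2.2464 bits
Efficiency η = H/L × 100% = 80.23%


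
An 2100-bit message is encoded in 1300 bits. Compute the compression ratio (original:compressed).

Compression ratio = Original / Compressed
= 2100 / 1300 = 1.62:1


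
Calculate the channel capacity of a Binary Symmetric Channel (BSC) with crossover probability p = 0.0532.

For BSC with error probability p:
C = 1 - H(p) where H(p) is binary entropy
H(0.0532) = -0.0532 × log₂(0.0532) - 0.9468 × log₂(0.9468)
H(p) = 0.2998
C = 1 - 0.2998 = 0.7002 bits/use


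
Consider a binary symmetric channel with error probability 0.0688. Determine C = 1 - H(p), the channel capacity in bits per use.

For BSC with error probability p:
C = 1 - H(p) where H(p) is binary entropy
H(0.0688) = -0.0688 × log₂(0.0688) - 0.9312 × log₂(0.9312)
H(p) = 0.3614
C = 1 - 0.3614 = 0.6386 bits/use


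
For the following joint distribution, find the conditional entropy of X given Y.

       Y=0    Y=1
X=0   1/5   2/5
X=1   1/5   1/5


H(X|Y) = Σ_y p(y) H(X|Y=y)
  p(Y=0) = 2/5, H(X|Y=0) = 1.0000
  p(Y=1) = 3/5, H(X|Y=1) = 0.9183
H(X|Y) = 0.4000×1.0000 + 0.6000×0.9183 = 0.9510 bits


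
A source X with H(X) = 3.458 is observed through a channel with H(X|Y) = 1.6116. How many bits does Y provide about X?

I(X;Y) = H(X) - H(X|Y)
I(X;Y) = 3.458 - 1.6116 = 1.8464 bits


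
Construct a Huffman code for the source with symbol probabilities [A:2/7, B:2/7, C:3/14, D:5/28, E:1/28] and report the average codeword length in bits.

Huffman tree construction:
Combine smallest probabilities repeatedly
Resulting codes:
  A: 10 (length 2)
  B: 11 (length 2)
  C: 00 (length 2)
  D: 011 (length 3)
  E: 010 (length 3)
Average length = Σ p(s) × length(s) = 2.2143 bits


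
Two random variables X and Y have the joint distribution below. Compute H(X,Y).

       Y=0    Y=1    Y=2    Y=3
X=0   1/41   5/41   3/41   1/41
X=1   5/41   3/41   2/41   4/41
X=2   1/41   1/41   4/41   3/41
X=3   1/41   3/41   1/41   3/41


H(X,Y) = -Σ p(x,y) log₂ p(x,y)
  p(0,0)=1/41: -0.0244 × log₂(0.0244) = 0.1307
  p(0,1)=5/41: -0.1220 × log₂(0.1220) = 0.3702
  p(0,2)=3/41: -0.0732 × log₂(0.0732) = 0.2760
  p(0,3)=1/41: -0.0244 × log₂(0.0244) = 0.1307
  p(1,0)=5/41: -0.1220 × log₂(0.1220) = 0.3702
  p(1,1)=3/41: -0.0732 × log₂(0.0732) = 0.2760
  p(1,2)=2/41: -0.0488 × log₂(0.0488) = 0.2126
  p(1,3)=4/41: -0.0976 × log₂(0.0976) = 0.3276
  p(2,0)=1/41: -0.0244 × log₂(0.0244) = 0.1307
  p(2,1)=1/41: -0.0244 × log₂(0.0244) = 0.1307
  p(2,2)=4/41: -0.0976 × log₂(0.0976) = 0.3276
  p(2,3)=3/41: -0.0732 × log₂(0.0732) = 0.2760
  p(3,0)=1/41: -0.0244 × log₂(0.0244) = 0.1307
  p(3,1)=3/41: -0.0732 × log₂(0.0732) = 0.2760
  p(3,2)=1/41: -0.0244 × log₂(0.0244) = 0.1307
  p(3,3)=3/41: -0.0732 × log₂(0.0732) = 0.2760
H(X,Y) = 3.7723 bits


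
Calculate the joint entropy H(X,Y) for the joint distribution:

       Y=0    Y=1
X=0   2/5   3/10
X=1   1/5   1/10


H(X,Y) = -Σ p(x,y) log₂ p(x,y)
  p(0,0)=2/5: -0.4000 × log₂(0.4000) = 0.5288
  p(0,1)=3/10: -0.3000 × log₂(0.3000) = 0.5211
  p(1,0)=1/5: -0.2000 × log₂(0.2000) = 0.4644
  p(1,1)=1/10: -0.1000 × log₂(0.1000) = 0.3322
H(X,Y) = 1.8464 bits


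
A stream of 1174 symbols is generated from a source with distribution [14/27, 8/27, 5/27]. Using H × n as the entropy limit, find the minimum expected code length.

Entropy H = 1.4618 bits/symbol
Minimum bits = H × n = 1.4618 × 1174
= 1716.19 bits


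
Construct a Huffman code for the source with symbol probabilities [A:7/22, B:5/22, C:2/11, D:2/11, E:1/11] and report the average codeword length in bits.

Huffman tree construction:
Combine smallest probabilities repeatedly
Resulting codes:
  A: 11 (length 2)
  B: 01 (length 2)
  C: 101 (length 3)
  D: 00 (length 2)
  E: 100 (length 3)
Average length = Σ p(s) × length(s) = 2.2727 bits


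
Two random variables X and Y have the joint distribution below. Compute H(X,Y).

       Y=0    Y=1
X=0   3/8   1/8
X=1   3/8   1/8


H(X,Y) = -Σ p(x,y) log₂ p(x,y)
  p(0,0)=3/8: -0.3750 × log₂(0.3750) = 0.5306
  p(0,1)=1/8: -0.1250 × log₂(0.1250) = 0.3750
  p(1,0)=3/8: -0.3750 × log₂(0.3750) = 0.5306
  p(1,1)=1/8: -0.1250 × log₂(0.1250) = 0.3750
H(X,Y) = 1.8113 bits


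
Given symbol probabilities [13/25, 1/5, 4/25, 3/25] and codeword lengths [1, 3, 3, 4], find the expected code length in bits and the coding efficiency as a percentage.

Average length L = Σ p_i × l_i = 2.0800 bits
Entropy H = 1.7450 bits
Efficiency η = H/L × 100% = 83.90%


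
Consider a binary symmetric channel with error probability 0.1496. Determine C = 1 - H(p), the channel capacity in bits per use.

For BSC with error probability p:
C = 1 - H(p) where H(p) is binary entropy
H(0.1496) = -0.1496 × log₂(0.1496) - 0.8504 × log₂(0.8504)
H(p) = 0.6088
C = 1 - 0.6088 = 0.3912 bits/use


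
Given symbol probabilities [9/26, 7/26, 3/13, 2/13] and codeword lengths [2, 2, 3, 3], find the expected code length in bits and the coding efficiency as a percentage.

Average length L = Σ p_i × l_i = 2.3846 bits
Entropy H = 1.9431 bits
Efficiency η = H/L × 100% = 81.49%


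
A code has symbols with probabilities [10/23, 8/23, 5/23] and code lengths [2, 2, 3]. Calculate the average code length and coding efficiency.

Average length L = Σ p_i × l_i = 2.2174 bits
Entropy H = 1.5310 bits
Efficiency η = H/L × 100% = 69.05%


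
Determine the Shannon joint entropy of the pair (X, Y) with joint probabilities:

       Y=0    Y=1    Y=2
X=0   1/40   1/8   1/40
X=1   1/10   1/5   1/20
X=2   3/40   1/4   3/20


H(X,Y) = -Σ p(x,y) log₂ p(x,y)
  p(0,0)=1/40: -0.0250 × log₂(0.0250) = 0.1330
  p(0,1)=1/8: -0.1250 × log₂(0.1250) = 0.3750
  p(0,2)=1/40: -0.0250 × log₂(0.0250) = 0.1330
  p(1,0)=1/10: -0.1000 × log₂(0.1000) = 0.3322
  p(1,1)=1/5: -0.2000 × log₂(0.2000) = 0.4644
  p(1,2)=1/20: -0.0500 × log₂(0.0500) = 0.2161
  p(2,0)=3/40: -0.0750 × log₂(0.0750) = 0.2803
  p(2,1)=1/4: -0.2500 × log₂(0.2500) = 0.5000
  p(2,2)=3/20: -0.1500 × log₂(0.1500) = 0.4105
H(X,Y) = 2.8446 bits


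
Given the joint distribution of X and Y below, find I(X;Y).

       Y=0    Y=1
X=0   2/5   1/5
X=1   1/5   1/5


H(X) = 0.9710, H(Y) = 0.9710, H(X,Y) = 1.9219
I(X;Y) = H(X) + H(Y) - H(X,Y) = 0.0200 bits


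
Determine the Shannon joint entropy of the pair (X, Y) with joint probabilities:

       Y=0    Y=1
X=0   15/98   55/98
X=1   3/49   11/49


H(X,Y) = -Σ p(x,y) log₂ p(x,y)
  p(0,0)=15/98: -0.1531 × log₂(0.1531) = 0.4145
  p(0,1)=55/98: -0.5612 × log₂(0.5612) = 0.4677
  p(1,0)=3/49: -0.0612 × log₂(0.0612) = 0.2467
  p(1,1)=11/49: -0.2245 × log₂(0.2245) = 0.4838
H(X,Y) = 1.6127 bits


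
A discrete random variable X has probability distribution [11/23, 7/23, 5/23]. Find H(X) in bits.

H(X) = -Σ p(x) log₂ p(x)
  -11/23 × log₂(11/23) = 0.5089
  -7/23 × log₂(7/23) = 0.5223
  -5/23 × log₂(5/23) = 0.4786
H(X) = 1.5099 bits


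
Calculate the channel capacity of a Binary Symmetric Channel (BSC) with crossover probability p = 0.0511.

For BSC with error probability p:
C = 1 - H(p) where H(p) is binary entropy
H(0.0511) = -0.0511 × log₂(0.0511) - 0.9489 × log₂(0.9489)
H(p) = 0.2911
C = 1 - 0.2911 = 0.7089 bits/use


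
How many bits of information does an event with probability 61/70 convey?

Information content I(x) = -log₂(p(x))
I = -log₂(61/70) = -log₂(0.8714)
I = 0.1985 bits


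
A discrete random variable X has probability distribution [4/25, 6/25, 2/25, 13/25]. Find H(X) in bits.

H(X) = -Σ p(x) log₂ p(x)
  -4/25 × log₂(4/25) = 0.4230
  -6/25 × log₂(6/25) = 0.4941
  -2/25 × log₂(2/25) = 0.2915
  -13/25 × log₂(13/25) = 0.4906
H(X) = 1.6992 bits


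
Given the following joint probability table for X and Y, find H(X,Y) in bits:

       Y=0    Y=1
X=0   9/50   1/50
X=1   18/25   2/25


H(X,Y) = -Σ p(x,y) log₂ p(x,y)
  p(0,0)=9/50: -0.1800 × log₂(0.1800) = 0.4453
  p(0,1)=1/50: -0.0200 × log₂(0.0200) = 0.1129
  p(1,0)=18/25: -0.7200 × log₂(0.7200) = 0.3412
  p(1,1)=2/25: -0.0800 × log₂(0.0800) = 0.2915
H(X,Y) = 1.1909 bits


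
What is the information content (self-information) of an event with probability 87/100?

Information content I(x) = -log₂(p(x))
I = -log₂(87/100) = -log₂(0.8700)
I = 0.2009 bits


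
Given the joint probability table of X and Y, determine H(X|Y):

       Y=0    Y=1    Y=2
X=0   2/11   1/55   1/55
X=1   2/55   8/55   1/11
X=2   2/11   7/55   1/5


H(X|Y) = Σ_y p(y) H(X|Y=y)
  p(Y=0) = 2/5, H(X|Y=0) = 1.3486
  p(Y=1) = 16/55, H(X|Y=1) = 1.2718
  p(Y=2) = 17/55, H(X|Y=2) = 1.1661
H(X|Y) = 0.4000×1.3486 + 0.2909×1.2718 + 0.3091×1.1661 = 1.2698 bits


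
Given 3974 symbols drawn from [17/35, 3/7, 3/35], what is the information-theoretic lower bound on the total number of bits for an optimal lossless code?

Entropy H = 1.3337 bits/symbol
Minimum bits = H × n = 1.3337 × 3974
= 5300.16 bits


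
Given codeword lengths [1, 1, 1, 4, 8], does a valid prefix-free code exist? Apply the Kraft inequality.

Kraft inequality: Σ 2^(-l_i) ≤ 1 for prefix-free code
Calculating: 2^(-1) + 2^(-1) + 2^(-1) + 2^(-4) + 2^(-8)
= 0.5 + 0.5 + 0.5 + 0.0625 + 0.00390625
= 1.5664
Since 1.5664 > 1, prefix-free code does not exist


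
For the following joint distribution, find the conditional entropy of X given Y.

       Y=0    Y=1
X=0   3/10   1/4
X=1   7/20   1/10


H(X|Y) = Σ_y p(y) H(X|Y=y)
  p(Y=0) = 13/20, H(X|Y=0) = 0.9957
  p(Y=1) = 7/20, H(X|Y=1) = 0.8631
H(X|Y) = 0.6500×0.9957 + 0.3500×0.8631 = 0.9493 bits


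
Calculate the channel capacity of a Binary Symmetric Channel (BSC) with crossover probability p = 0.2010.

For BSC with error probability p:
C = 1 - H(p) where H(p) is binary entropy
H(0.2010) = -0.2010 × log₂(0.2010) - 0.7990 × log₂(0.7990)
H(p) = 0.7239
C = 1 - 0.7239 = 0.2761 bits/use


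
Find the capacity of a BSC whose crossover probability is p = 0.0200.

For BSC with error probability p:
C = 1 - H(p) where H(p) is binary entropy
H(0.0200) = -0.0200 × log₂(0.0200) - 0.9800 × log₂(0.9800)
H(p) = 0.1414
C = 1 - 0.1414 = 0.8586 bits/use


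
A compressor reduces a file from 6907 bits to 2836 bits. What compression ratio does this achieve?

Compression ratio = Original / Compressed
= 6907 / 2836 = 2.44:1


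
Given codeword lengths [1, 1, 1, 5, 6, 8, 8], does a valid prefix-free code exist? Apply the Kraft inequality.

Kraft inequality: Σ 2^(-l_i) ≤ 1 for prefix-free code
Calculating: 2^(-1) + 2^(-1) + 2^(-1) + 2^(-5) + 2^(-6) + 2^(-8) + 2^(-8)
= 0.5 + 0.5 + 0.5 + 0.03125 + 0.015625 + 0.00390625 + 0.00390625
= 1.5547
Since 1.5547 > 1, prefix-free code does not exist


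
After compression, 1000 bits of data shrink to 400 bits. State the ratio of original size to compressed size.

Compression ratio = Original / Compressed
= 1000 / 400 = 2.50:1


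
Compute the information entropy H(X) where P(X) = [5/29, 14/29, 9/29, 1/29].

H(X) = -Σ p(x) log₂ p(x)
  -5/29 × log₂(5/29) = 0.4373
  -14/29 × log₂(14/29) = 0.5072
  -9/29 × log₂(9/29) = 0.5239
  -1/29 × log₂(1/29) = 0.1675
H(X) = 1.6358 bits


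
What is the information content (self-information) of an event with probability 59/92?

Information content I(x) = -log₂(p(x))
I = -log₂(59/92) = -log₂(0.6413)
I = 0.6409 bits


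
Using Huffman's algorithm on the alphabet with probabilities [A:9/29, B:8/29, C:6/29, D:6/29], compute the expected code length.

Huffman tree construction:
Combine smallest probabilities repeatedly
Resulting codes:
  A: 11 (length 2)
  B: 10 (length 2)
  C: 00 (length 2)
  D: 01 (length 2)
Average length = Σ p(s) × length(s) = 2.0000 bits


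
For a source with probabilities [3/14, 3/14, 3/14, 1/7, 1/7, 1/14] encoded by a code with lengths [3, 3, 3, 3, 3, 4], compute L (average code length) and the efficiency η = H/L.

Average length L = Σ p_i × l_i = 3.0714 bits
Entropy H = 2.5027 bits
Efficiency η = H/L × 100% = 81.48%


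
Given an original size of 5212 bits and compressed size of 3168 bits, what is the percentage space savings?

Space savings = (1 - Compressed/Original) × 100%
= (1 - 3168/5212) × 100%
= 39.22%


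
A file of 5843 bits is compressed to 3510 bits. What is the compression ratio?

Compression ratio = Original / Compressed
= 5843 / 3510 = 1.66:1


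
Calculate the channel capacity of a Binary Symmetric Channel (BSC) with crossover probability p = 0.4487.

For BSC with error probability p:
C = 1 - H(p) where H(p) is binary entropy
H(0.4487) = -0.4487 × log₂(0.4487) - 0.5513 × log₂(0.5513)
H(p) = 0.9924
C = 1 - 0.9924 = 0.0076 bits/use


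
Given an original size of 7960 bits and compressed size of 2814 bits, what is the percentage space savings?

Space savings = (1 - Compressed/Original) × 100%
= (1 - 2814/7960) × 100%
= 64.65%


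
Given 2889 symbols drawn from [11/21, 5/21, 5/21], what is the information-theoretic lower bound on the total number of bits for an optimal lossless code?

Entropy H = 1.4746 bits/symbol
Minimum bits = H × n = 1.4746 × 2889
= 4259.99 bits


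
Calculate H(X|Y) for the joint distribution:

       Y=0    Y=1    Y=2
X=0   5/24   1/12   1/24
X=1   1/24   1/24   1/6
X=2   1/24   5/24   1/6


H(X|Y) = Σ_y p(y) H(X|Y=y)
  p(Y=0) = 7/24, H(X|Y=0) = 1.1488
  p(Y=1) = 1/3, H(X|Y=1) = 1.2988
  p(Y=2) = 3/8, H(X|Y=2) = 1.3921
H(X|Y) = 0.2917×1.1488 + 0.3333×1.2988 + 0.3750×1.3921 = 1.2901 bits


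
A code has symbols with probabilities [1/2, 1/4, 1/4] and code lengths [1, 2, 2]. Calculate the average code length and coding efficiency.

Average length L = Σ p_i × l_i = 1.5000 bits
Entropy H = 1.5000 bits
Efficiency η = H/L × 100% = 100.00%


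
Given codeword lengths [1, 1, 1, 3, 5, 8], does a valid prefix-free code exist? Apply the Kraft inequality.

Kraft inequality: Σ 2^(-l_i) ≤ 1 for prefix-free code
Calculating: 2^(-1) + 2^(-1) + 2^(-1) + 2^(-3) + 2^(-5) + 2^(-8)
= 0.5 + 0.5 + 0.5 + 0.125 + 0.03125 + 0.00390625
= 1.6602
Since 1.6602 > 1, prefix-free code does not exist


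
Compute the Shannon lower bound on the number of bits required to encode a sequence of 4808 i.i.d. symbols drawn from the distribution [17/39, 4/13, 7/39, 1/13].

Entropy H = 1.7748 bits/symbol
Minimum bits = H × n = 1.7748 × 4808
= 8533.32 bits


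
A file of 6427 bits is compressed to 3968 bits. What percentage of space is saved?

Space savings = (1 - Compressed/Original) × 100%
= (1 - 3968/6427) × 100%
= 38.26%


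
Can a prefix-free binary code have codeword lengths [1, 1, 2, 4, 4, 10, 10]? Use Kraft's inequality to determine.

Kraft inequality: Σ 2^(-l_i) ≤ 1 for prefix-free code
Calculating: 2^(-1) + 2^(-1) + 2^(-2) + 2^(-4) + 2^(-4) + 2^(-10) + 2^(-10)
= 0.5 + 0.5 + 0.25 + 0.0625 + 0.0625 + 0.0009765625 + 0.0009765625
= 1.3770
Since 1.3770 > 1, prefix-free code does not exist


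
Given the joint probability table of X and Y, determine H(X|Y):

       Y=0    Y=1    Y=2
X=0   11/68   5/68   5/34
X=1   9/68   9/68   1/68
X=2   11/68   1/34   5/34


H(X|Y) = Σ_y p(y) H(X|Y=y)
  p(Y=0) = 31/68, H(X|Y=0) = 1.5788
  p(Y=1) = 4/17, H(X|Y=1) = 1.3663
  p(Y=2) = 21/68, H(X|Y=2) = 1.2286
H(X|Y) = 0.4559×1.5788 + 0.2353×1.3663 + 0.3088×1.2286 = 1.4207 bits


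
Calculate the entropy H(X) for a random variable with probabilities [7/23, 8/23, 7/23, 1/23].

H(X) = -Σ p(x) log₂ p(x)
  -7/23 × log₂(7/23) = 0.5223
  -8/23 × log₂(8/23) = 0.5299
  -7/23 × log₂(7/23) = 0.5223
  -1/23 × log₂(1/23) = 0.1967
H(X) = 1.7713 bits


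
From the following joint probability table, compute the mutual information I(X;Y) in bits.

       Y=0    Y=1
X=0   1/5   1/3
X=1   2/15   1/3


H(X) = 0.9968, H(Y) = 0.9183, H(X,Y) = 1.9086
I(X;Y) = H(X) + H(Y) - H(X,Y) = 0.0065 bits


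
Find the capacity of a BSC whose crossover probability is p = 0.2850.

For BSC with error probability p:
C = 1 - H(p) where H(p) is binary entropy
H(0.2850) = -0.2850 × log₂(0.2850) - 0.7150 × log₂(0.7150)
H(p) = 0.8622
C = 1 - 0.8622 = 0.1378 bits/use


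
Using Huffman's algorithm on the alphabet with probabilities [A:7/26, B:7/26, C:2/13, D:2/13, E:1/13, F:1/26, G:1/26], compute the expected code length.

Huffman tree construction:
Combine smallest probabilities repeatedly
Resulting codes:
  A: 01 (length 2)
  B: 10 (length 2)
  C: 110 (length 3)
  D: 111 (length 3)
  E: 000 (length 3)
  F: 0010 (length 4)
  G: 0011 (length 4)
Average length = Σ p(s) × length(s) = 2.5385 bits


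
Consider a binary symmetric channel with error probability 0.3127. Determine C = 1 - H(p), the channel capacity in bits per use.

For BSC with error probability p:
C = 1 - H(p) where H(p) is binary entropy
H(0.3127) = -0.3127 × log₂(0.3127) - 0.6873 × log₂(0.6873)
H(p) = 0.8963
C = 1 - 0.8963 = 0.1037 bits/use


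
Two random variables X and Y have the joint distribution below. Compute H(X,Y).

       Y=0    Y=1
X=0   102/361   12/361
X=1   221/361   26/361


H(X,Y) = -Σ p(x,y) log₂ p(x,y)
  p(0,0)=102/361: -0.2825 × log₂(0.2825) = 0.5152
  p(0,1)=12/361: -0.0332 × log₂(0.0332) = 0.1632
  p(1,0)=221/361: -0.6122 × log₂(0.6122) = 0.4334
  p(1,1)=26/361: -0.0720 × log₂(0.0720) = 0.2734
H(X,Y) = 1.3852 bits


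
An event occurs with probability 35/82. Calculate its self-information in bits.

Information content I(x) = -log₂(p(x))
I = -log₂(35/82) = -log₂(0.4268)
I = 1.2283 bits


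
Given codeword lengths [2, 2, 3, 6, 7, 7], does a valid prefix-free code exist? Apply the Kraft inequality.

Kraft inequality: Σ 2^(-l_i) ≤ 1 for prefix-free code
Calculating: 2^(-2) + 2^(-2) + 2^(-3) + 2^(-6) + 2^(-7) + 2^(-7)
= 0.25 + 0.25 + 0.125 + 0.015625 + 0.0078125 + 0.0078125
= 0.6562
Since 0.6562 ≤ 1, prefix-free code exists


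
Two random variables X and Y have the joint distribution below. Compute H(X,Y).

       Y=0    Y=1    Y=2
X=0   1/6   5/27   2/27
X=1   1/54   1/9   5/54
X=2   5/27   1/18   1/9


H(X,Y) = -Σ p(x,y) log₂ p(x,y)
  p(0,0)=1/6: -0.1667 × log₂(0.1667) = 0.4308
  p(0,1)=5/27: -0.1852 × log₂(0.1852) = 0.4505
  p(0,2)=2/27: -0.0741 × log₂(0.0741) = 0.2781
  p(1,0)=1/54: -0.0185 × log₂(0.0185) = 0.1066
  p(1,1)=1/9: -0.1111 × log₂(0.1111) = 0.3522
  p(1,2)=5/54: -0.0926 × log₂(0.0926) = 0.3179
  p(2,0)=5/27: -0.1852 × log₂(0.1852) = 0.4505
  p(2,1)=1/18: -0.0556 × log₂(0.0556) = 0.2317
  p(2,2)=1/9: -0.1111 × log₂(0.1111) = 0.3522
H(X,Y) = 2.9706 bits


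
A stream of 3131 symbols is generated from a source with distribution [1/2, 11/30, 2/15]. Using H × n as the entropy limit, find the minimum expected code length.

Entropy H = 1.4183 bits/symbol
Minimum bits = H × n = 1.4183 × 3131
= 4440.76 bits


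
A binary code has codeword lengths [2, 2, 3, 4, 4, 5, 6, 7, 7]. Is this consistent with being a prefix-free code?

Kraft inequality: Σ 2^(-l_i) ≤ 1 for prefix-free code
Calculating: 2^(-2) + 2^(-2) + 2^(-3) + 2^(-4) + 2^(-4) + 2^(-5) + 2^(-6) + 2^(-7) + 2^(-7)
= 0.25 + 0.25 + 0.125 + 0.0625 + 0.0625 + 0.03125 + 0.015625 + 0.0078125 + 0.0078125
= 0.8125
Since 0.8125 ≤ 1, prefix-free code exists


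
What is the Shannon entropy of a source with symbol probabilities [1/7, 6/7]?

H(X) = -Σ p(x) log₂ p(x)
  -1/7 × log₂(1/7) = 0.4011
  -6/7 × log₂(6/7) = 0.1906
H(X) = 0.5917 bits


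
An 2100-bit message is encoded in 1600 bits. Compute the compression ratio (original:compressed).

Compression ratio = Original / Compressed
= 2100 / 1600 = 1.31:1


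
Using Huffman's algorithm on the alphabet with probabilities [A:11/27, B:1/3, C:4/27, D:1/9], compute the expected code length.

Huffman tree construction:
Combine smallest probabilities repeatedly
Resulting codes:
  A: 0 (length 1)
  B: 11 (length 2)
  C: 101 (length 3)
  D: 100 (length 3)
Average length = Σ p(s) × length(s) = 1.8519 bits


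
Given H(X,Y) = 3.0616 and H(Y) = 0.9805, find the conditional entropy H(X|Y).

Chain rule: H(X,Y) = H(X|Y) + H(Y)
H(X|Y) = H(X,Y) - H(Y) = 3.0616 - 0.9805 = 2.0811 bits


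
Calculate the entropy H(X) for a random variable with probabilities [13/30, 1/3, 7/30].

H(X) = -Σ p(x) log₂ p(x)
  -13/30 × log₂(13/30) = 0.5228
  -1/3 × log₂(1/3) = 0.5283
  -7/30 × log₂(7/30) = 0.4899
H(X) = 1.5410 bits


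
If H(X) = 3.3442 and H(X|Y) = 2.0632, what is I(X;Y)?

I(X;Y) = H(X) - H(X|Y)
I(X;Y) = 3.3442 - 2.0632 = 1.281 bits


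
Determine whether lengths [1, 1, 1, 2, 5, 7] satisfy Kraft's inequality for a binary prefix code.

Kraft inequality: Σ 2^(-l_i) ≤ 1 for prefix-free code
Calculating: 2^(-1) + 2^(-1) + 2^(-1) + 2^(-2) + 2^(-5) + 2^(-7)
= 0.5 + 0.5 + 0.5 + 0.25 + 0.03125 + 0.0078125
= 1.7891
Since 1.7891 > 1, prefix-free code does not exist


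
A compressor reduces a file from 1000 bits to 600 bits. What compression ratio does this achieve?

Compression ratio = Original / Compressed
= 1000 / 600 = 1.67:1


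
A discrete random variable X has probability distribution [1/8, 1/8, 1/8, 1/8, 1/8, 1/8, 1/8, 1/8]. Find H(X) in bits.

H(X) = -Σ p(x) log₂ p(x)
  -1/8 × log₂(1/8) = 0.3750
  -1/8 × log₂(1/8) = 0.3750
  -1/8 × log₂(1/8) = 0.3750
  -1/8 × log₂(1/8) = 0.3750
  -1/8 × log₂(1/8) = 0.3750
  -1/8 × log₂(1/8) = 0.3750
  -1/8 × log₂(1/8) = 0.3750
  -1/8 × log₂(1/8) = 0.3750
H(X) = 3.0000 bits


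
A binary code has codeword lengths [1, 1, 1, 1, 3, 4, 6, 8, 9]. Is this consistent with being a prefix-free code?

Kraft inequality: Σ 2^(-l_i) ≤ 1 for prefix-free code
Calculating: 2^(-1) + 2^(-1) + 2^(-1) + 2^(-1) + 2^(-3) + 2^(-4) + 2^(-6) + 2^(-8) + 2^(-9)
= 0.5 + 0.5 + 0.5 + 0.5 + 0.125 + 0.0625 + 0.015625 + 0.00390625 + 0.001953125
= 2.2090
Since 2.2090 > 1, prefix-free code does not exist


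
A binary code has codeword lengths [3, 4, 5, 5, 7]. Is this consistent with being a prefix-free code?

Kraft inequality: Σ 2^(-l_i) ≤ 1 for prefix-free code
Calculating: 2^(-3) + 2^(-4) + 2^(-5) + 2^(-5) + 2^(-7)
= 0.125 + 0.0625 + 0.03125 + 0.03125 + 0.0078125
= 0.2578
Since 0.2578 ≤ 1, prefix-free code exists


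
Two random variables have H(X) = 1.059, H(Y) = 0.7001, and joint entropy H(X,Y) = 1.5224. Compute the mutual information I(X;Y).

I(X;Y) = H(X) + H(Y) - H(X,Y)
I(X;Y) = 1.059 + 0.7001 - 1.5224 = 0.2367 bits


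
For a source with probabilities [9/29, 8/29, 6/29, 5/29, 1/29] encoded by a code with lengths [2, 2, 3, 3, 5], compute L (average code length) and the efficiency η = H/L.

Average length L = Σ p_i × l_i = 2.4828 bits
Entropy H = 2.1115 bits
Efficiency η = H/L × 100% = 85.05%


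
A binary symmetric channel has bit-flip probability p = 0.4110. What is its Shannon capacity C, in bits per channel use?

For BSC with error probability p:
C = 1 - H(p) where H(p) is binary entropy
H(0.4110) = -0.4110 × log₂(0.4110) - 0.5890 × log₂(0.5890)
H(p) = 0.9770
C = 1 - 0.9770 = 0.0230 bits/use


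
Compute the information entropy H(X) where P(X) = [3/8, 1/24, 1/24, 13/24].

H(X) = -Σ p(x) log₂ p(x)
  -3/8 × log₂(3/8) = 0.5306
  -1/24 × log₂(1/24) = 0.1910
  -1/24 × log₂(1/24) = 0.1910
  -13/24 × log₂(13/24) = 0.4791
H(X) = 1.3918 bits


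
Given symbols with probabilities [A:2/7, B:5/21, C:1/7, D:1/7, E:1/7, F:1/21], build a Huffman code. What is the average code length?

Huffman tree construction:
Combine smallest probabilities repeatedly
Resulting codes:
  A: 10 (length 2)
  B: 01 (length 2)
  C: 001 (length 3)
  D: 110 (length 3)
  E: 111 (length 3)
  F: 000 (length 3)
Average length = Σ p(s) × length(s) = 2.4762 bits
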